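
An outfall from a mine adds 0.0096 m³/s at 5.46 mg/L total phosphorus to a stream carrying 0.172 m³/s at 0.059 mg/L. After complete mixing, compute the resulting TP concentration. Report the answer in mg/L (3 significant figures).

0.345 mg/L

Flow-weighted mixing gives C = (0.0096·5.46 + 0.172·0.059) / (0.0096 + 0.172) = 0.06256/0.1816 = 0.3445 mg/L.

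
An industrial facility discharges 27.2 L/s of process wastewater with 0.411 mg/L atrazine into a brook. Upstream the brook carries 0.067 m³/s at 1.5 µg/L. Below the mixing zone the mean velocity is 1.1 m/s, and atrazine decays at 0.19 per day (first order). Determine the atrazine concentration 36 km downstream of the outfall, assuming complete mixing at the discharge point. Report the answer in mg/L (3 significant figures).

0.111 mg/L

27.2 L/s = 0.0272 m³/s.
1.5 µg/L = 0.0015 mg/L.
After complete mixing, C₀ = (0.0272·0.411 + 0.067·0.0015) / 0.0942 = 0.1197 mg/L.
Travel time t = 3.6e+04 m / 1.1 m/s = 3.273e+04 s = 0.3788 d.
C = 0.1197·exp(−0.19·0.3788) = 0.1197·0.9306 = 0.1114 mg/L.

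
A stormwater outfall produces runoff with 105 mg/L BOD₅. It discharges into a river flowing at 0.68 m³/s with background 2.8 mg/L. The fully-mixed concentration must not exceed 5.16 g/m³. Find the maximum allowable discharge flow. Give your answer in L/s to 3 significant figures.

Mass balance at complete mixing: C_std·(Q_w + Q_r) = Q_w·C_e + Q_r·C_b.
Rearranging, Q_w = Q_r·(C_std − C_b)/(C_e − C_std) = 0.68·(5.16 − 2.8) / (105 − 5.16) = 0.01607 m³/s.
= 16.07 L/s.

16.1 L/s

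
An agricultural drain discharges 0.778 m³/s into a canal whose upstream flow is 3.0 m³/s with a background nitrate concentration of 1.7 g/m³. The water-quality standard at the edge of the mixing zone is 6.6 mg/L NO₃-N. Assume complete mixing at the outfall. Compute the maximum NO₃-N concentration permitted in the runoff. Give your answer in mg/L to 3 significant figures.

25.5 mg/L

Mass balance: 6.6·3.778 = 0.778·Cₑ + 3·1.7.
Cₑ = (24.93 − 5.1) / 0.778 = 25.49 mg/L.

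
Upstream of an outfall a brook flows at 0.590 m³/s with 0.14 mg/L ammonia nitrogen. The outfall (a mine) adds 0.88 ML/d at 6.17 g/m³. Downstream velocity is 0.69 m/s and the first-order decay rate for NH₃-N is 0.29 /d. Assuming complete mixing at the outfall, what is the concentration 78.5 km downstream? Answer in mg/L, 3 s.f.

0.88 ML/d = 0.01019 m³/s.
After complete mixing, C₀ = (0.01019·6.17 + 0.59·0.14) / 0.6002 = 0.2423 mg/L.
Travel time t = 7.85e+04 m / 0.69 m/s = 1.138e+05 s = 1.317 d.
C = 0.2423·exp(−0.29·1.317) = 0.2423·0.6826 = 0.1654 mg/L.

0.165 mg/L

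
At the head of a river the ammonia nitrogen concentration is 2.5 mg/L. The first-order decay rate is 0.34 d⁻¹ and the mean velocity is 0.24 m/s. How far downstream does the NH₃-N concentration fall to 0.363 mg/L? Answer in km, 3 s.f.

118 km

From C = C₀·e^(−kt), t = ln(C₀/C)/k = ln(2.5/0.363)/0.34 = 1.93/0.34 = 5.675 d.
Distance = v·t = 0.24 m/s × 4.904e+05 s = 1.177e+05 m = 117.7 km.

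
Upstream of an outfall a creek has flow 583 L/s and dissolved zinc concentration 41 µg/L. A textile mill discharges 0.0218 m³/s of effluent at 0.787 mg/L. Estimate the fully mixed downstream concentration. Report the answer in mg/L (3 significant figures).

583 L/s = 0.583 m³/s.
41 µg/L = 0.041 mg/L.
By mass balance at complete mixing, C = (0.0218·0.787 + 0.583·0.041) / (0.0218 + 0.583) = 0.04106/0.6048 = 0.06789 mg/L.

0.0679 mg/L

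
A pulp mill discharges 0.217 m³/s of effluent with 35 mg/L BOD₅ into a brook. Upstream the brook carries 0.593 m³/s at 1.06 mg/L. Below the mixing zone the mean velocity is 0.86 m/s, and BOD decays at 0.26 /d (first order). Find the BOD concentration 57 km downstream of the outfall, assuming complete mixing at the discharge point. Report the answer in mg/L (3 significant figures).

8.32 mg/L

After complete mixing, C₀ = (0.217·35 + 0.593·1.06) / 0.81 = 10.15 mg/L.
Travel time t = 5.7e+04 m / 0.86 m/s = 6.628e+04 s = 0.7671 d.
C = 10.15·exp(−0.26·0.7671) = 10.15·0.8192 = 8.317 mg/L.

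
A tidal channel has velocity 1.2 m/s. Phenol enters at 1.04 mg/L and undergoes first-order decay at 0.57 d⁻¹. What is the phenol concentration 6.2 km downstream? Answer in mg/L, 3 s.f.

1.01 mg/L

Travel time t = 6.2 km / 1.2 m/s = 6200/1.2 = 5167 s = 0.0598 d.
First-order decay: C = 1.04·exp(−0.57·0.0598) = 1.04·0.9665 = 1.005 mg/L.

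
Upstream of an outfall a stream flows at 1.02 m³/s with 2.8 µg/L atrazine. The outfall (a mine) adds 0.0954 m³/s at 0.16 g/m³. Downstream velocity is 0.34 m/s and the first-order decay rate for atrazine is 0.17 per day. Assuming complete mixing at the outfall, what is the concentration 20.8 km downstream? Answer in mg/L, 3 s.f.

0.0144 mg/L

2.8 µg/L = 0.0028 mg/L.
After complete mixing, C₀ = (0.0954·0.16 + 1.02·0.0028) / 1.115 = 0.01625 mg/L.
Travel time t = 2.08e+04 m / 0.34 m/s = 6.118e+04 s = 0.7081 d.
C = 0.01625·exp(−0.17·0.7081) = 0.01625·0.8866 = 0.0144 mg/L.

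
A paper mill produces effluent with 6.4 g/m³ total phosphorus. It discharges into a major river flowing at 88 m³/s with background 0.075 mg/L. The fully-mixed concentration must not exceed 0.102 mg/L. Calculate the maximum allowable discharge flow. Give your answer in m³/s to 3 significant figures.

0.377 m³/s

Mass balance at complete mixing: C_std·(Q_w + Q_r) = Q_w·C_e + Q_r·C_b.
Rearranging, Q_w = Q_r·(C_std − C_b)/(C_e − C_std) = 88·(0.102 − 0.075) / (6.4 − 0.102) = 0.3773 m³/s.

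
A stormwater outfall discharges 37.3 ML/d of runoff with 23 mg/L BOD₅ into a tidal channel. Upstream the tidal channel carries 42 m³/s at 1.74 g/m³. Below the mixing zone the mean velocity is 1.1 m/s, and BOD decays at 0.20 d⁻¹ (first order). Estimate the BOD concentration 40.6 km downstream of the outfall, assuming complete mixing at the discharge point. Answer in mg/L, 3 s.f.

1.80 mg/L

37.3 ML/d = 0.4317 m³/s.
After complete mixing, C₀ = (0.4317·23 + 42·1.74) / 42.43 = 1.956 mg/L.
Travel time t = 4.06e+04 m / 1.1 m/s = 3.691e+04 s = 0.4272 d.
C = 1.956·exp(−0.20·0.4272) = 1.956·0.9181 = 1.796 mg/L.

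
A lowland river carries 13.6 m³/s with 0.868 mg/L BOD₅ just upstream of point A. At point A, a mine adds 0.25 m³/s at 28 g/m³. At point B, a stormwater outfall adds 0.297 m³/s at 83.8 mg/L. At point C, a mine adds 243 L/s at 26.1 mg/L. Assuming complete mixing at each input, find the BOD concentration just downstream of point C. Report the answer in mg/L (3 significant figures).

3.48 mg/L

After input A: C = (13.6·0.868 + 0.25·28) / 13.85 = 1.358 mg/L.
After input B: C = (13.85·1.358 + 0.297·83.8) / 14.15 = 3.089 mg/L.
243 L/s = 0.243 m³/s.
After input C: C = (14.15·3.089 + 0.243·26.1) / 14.39 = 3.477 mg/L.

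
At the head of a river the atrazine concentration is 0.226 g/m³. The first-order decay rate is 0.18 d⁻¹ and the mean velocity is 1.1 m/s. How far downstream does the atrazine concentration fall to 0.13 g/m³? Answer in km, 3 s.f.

From C = C₀·e^(−kt), t = ln(C₀/C)/k = ln(0.226/0.13)/0.18 = 0.553/0.18 = 3.072 d.
Distance = v·t = 1.1 m/s × 2.654e+05 s = 2.92e+05 m = 292 km.

292 km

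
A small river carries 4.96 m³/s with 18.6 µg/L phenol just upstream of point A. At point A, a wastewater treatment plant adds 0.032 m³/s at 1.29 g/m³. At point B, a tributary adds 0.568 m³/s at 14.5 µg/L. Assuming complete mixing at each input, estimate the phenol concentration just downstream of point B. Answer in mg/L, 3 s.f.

0.0255 mg/L

18.6 µg/L = 0.0186 mg/L.
After input A: C = (4.96·0.0186 + 0.032·1.29) / 4.992 = 0.02675 mg/L.
14.5 µg/L = 0.0145 mg/L.
After input B: C = (4.992·0.02675 + 0.568·0.0145) / 5.56 = 0.0255 mg/L.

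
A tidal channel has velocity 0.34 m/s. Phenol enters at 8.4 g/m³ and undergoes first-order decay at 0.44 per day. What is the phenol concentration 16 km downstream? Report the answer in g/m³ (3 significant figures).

Travel time t = 16 km / 0.34 m/s = 1.6e+04/0.34 = 4.706e+04 s = 0.5447 d.
First-order decay: C = 8.4·exp(−0.44·0.5447) = 8.4·0.7869 = 6.61 g/m³.

6.61 g/m³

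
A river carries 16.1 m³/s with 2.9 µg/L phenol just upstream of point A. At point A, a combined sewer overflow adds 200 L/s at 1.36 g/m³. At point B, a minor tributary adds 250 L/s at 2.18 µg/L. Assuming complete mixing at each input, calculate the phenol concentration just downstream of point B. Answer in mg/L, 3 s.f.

2.9 µg/L = 0.0029 mg/L.
200 L/s = 0.2 m³/s.
After input A: C = (16.1·0.0029 + 0.2·1.36) / 16.3 = 0.01955 mg/L.
250 L/s = 0.25 m³/s.
2.18 µg/L = 0.00218 mg/L.
After input B: C = (16.3·0.01955 + 0.25·0.00218) / 16.55 = 0.01929 mg/L.

0.0193 mg/L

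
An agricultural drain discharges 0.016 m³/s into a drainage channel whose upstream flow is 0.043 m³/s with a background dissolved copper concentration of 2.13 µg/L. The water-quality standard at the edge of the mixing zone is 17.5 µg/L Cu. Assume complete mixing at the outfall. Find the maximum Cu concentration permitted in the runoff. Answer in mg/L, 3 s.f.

2.13 µg/L = 0.00213 mg/L.
17.5 µg/L = 0.0175 mg/L.
Mass balance: 0.0175·0.059 = 0.016·Cₑ + 0.043·0.00213.
Cₑ = (0.001032 − 9.159e-05) / 0.016 = 0.05881 mg/L.

0.0588 mg/L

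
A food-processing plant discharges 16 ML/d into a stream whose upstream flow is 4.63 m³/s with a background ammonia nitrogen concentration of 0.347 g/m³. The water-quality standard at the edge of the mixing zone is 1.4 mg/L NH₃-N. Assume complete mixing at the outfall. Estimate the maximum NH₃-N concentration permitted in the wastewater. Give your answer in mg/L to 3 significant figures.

27.7 mg/L

16 ML/d = 0.1852 m³/s.
Mass balance: 1.4·4.815 = 0.1852·Cₑ + 4.63·0.347.
Cₑ = (6.741 − 1.607) / 0.1852 = 27.73 mg/L.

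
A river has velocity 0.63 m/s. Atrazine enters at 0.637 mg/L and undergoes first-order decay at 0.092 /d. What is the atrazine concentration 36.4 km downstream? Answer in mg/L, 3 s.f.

Travel time t = 36.4 km / 0.63 m/s = 3.64e+04/0.63 = 5.778e+04 s = 0.6687 d.
First-order decay: C = 0.637·exp(−0.092·0.6687) = 0.637·0.9403 = 0.599 mg/L.

0.599 mg/L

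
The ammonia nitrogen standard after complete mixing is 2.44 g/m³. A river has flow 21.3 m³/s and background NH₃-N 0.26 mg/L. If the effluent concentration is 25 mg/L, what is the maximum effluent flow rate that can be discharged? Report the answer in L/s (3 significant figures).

Mass balance at complete mixing: C_std·(Q_w + Q_r) = Q_w·C_e + Q_r·C_b.
Rearranging, Q_w = Q_r·(C_std − C_b)/(C_e − C_std) = 21.3·(2.44 − 0.26) / (25 − 2.44) = 2.058 m³/s.
= 2058 L/s.

2060 L/s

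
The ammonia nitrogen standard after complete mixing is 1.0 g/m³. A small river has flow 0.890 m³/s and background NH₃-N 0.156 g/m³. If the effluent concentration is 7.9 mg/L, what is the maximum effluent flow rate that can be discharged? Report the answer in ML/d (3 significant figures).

9.41 ML/d

Mass balance at complete mixing: C_std·(Q_w + Q_r) = Q_w·C_e + Q_r·C_b.
Rearranging, Q_w = Q_r·(C_std − C_b)/(C_e − C_std) = 0.890·(1 − 0.156) / (7.9 − 1) = 0.1089 m³/s.
= 9.406 ML/d.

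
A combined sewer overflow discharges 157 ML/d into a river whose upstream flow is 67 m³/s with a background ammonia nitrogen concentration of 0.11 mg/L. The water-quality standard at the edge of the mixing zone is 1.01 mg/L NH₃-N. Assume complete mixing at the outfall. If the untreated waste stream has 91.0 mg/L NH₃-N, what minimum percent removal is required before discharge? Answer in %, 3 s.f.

157 ML/d = 1.817 m³/s.
Mass balance: 1.01·68.82 = 1.817·Cₑ + 67·0.11.
Cₑ = (69.51 − 7.37) / 1.817 = 34.19 mg/L.
Required removal = 1 − 34.19/91.0 = 62.42 %.

62.4 %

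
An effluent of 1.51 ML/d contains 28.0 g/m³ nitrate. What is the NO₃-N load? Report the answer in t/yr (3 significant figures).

1.51 ML/d = 0.01748 m³/s.
Mass flux = Q·C = 0.01748 m³/s × 28 g/m³ = 0.4894 g/s.
= 0.4894 g/s × 31.56 = 15.44 t/yr.

15.4 t/yr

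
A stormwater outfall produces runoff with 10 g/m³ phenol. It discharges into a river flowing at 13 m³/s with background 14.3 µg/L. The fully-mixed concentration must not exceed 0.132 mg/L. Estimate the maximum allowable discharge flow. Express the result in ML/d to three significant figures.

13.4 ML/d

14.3 µg/L = 0.0143 mg/L.
Mass balance at complete mixing: C_std·(Q_w + Q_r) = Q_w·C_e + Q_r·C_b.
Rearranging, Q_w = Q_r·(C_std − C_b)/(C_e − C_std) = 13·(0.132 − 0.0143) / (10 − 0.132) = 0.1551 m³/s.
= 13.4 ML/d.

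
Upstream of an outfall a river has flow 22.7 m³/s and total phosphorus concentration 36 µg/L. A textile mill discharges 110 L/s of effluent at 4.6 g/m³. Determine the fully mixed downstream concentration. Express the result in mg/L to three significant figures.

110 L/s = 0.11 m³/s.
36 µg/L = 0.036 mg/L.
Conservation of mass across the mixing zone: C = (0.11·4.6 + 22.7·0.036) / (0.11 + 22.7) = 1.323/22.81 = 0.05801 mg/L.

0.0580 mg/L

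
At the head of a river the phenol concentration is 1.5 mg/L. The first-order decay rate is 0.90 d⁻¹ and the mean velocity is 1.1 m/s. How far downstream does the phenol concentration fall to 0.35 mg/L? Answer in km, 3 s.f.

From C = C₀·e^(−kt), t = ln(C₀/C)/k = ln(1.5/0.35)/0.90 = 1.455/0.90 = 1.617 d.
Distance = v·t = 1.1 m/s × 1.397e+05 s = 1.537e+05 m = 153.7 km.

154 km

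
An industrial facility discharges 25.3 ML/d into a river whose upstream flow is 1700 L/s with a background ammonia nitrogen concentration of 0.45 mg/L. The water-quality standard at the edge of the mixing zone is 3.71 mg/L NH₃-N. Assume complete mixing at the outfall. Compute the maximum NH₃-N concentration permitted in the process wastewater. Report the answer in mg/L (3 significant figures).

22.6 mg/L

25.3 ML/d = 0.2928 m³/s.
1700 L/s = 1.7 m³/s.
Mass balance: 3.71·1.993 = 0.2928·Cₑ + 1.7·0.45.
Cₑ = (7.393 − 0.765) / 0.2928 = 22.64 mg/L.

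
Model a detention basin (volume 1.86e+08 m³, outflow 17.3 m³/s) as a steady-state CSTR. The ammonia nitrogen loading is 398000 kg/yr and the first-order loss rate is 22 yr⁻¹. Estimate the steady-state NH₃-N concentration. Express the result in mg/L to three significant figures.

Outflow Q = 17.3 m³/s × 3.156e+07 s/yr = 5.459e+08 m³/yr.
Steady-state CSTR mass balance: W = Q·C + k·V·C, so C = W/(Q + kV).
Q + kV = 5.459e+08 + 22·1.86e+08 = 4.638e+09 m³/yr.
C = 398000/4.638e+09 = 8.581e-05 kg/m³ = 0.08581 mg/L.

0.0858 mg/L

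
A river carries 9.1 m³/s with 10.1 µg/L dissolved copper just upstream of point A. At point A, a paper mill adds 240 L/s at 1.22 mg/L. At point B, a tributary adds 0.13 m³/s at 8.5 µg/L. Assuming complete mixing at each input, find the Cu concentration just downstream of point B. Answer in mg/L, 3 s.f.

0.0407 mg/L

10.1 µg/L = 0.0101 mg/L.
240 L/s = 0.24 m³/s.
After input A: C = (9.1·0.0101 + 0.24·1.22) / 9.34 = 0.04119 mg/L.
8.5 µg/L = 0.0085 mg/L.
After input B: C = (9.34·0.04119 + 0.13·0.0085) / 9.47 = 0.04074 mg/L.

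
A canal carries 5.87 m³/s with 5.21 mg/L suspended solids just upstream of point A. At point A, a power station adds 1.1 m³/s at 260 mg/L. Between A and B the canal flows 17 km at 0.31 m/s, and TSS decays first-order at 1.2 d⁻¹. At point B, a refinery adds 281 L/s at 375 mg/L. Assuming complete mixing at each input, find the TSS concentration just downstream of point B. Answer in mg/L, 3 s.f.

34.9 mg/L

After input A: C = (5.87·5.21 + 1.1·260) / 6.97 = 45.42 mg/L.
Over the 17 km reach to input B (t = 5.484e+04 s = 0.6347 d), decay gives C = 45.42·exp(−1.2·0.6347) = 21.21 mg/L.
281 L/s = 0.281 m³/s.
After input B: C = (6.97·21.21 + 0.281·375) / 7.251 = 34.92 mg/L.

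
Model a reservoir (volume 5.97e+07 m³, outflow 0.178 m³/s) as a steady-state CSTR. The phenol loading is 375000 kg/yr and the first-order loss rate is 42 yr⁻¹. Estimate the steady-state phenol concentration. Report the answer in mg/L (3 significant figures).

Outflow Q = 0.178 m³/s × 3.156e+07 s/yr = 5.617e+06 m³/yr.
Steady-state CSTR mass balance: W = Q·C + k·V·C, so C = W/(Q + kV).
Q + kV = 5.617e+06 + 42·5.97e+07 = 2.513e+09 m³/yr.
C = 375000/2.513e+09 = 0.0001492 kg/m³ = 0.1492 mg/L.

0.149 mg/L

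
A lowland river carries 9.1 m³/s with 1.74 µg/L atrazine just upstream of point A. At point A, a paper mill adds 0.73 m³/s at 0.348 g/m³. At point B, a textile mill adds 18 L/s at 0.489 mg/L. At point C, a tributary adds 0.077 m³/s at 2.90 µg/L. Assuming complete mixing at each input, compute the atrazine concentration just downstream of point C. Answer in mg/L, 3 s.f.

1.74 µg/L = 0.00174 mg/L.
After input A: C = (9.1·0.00174 + 0.73·0.348) / 9.83 = 0.02745 mg/L.
18 L/s = 0.018 m³/s.
After input B: C = (9.83·0.02745 + 0.018·0.489) / 9.848 = 0.0283 mg/L.
2.90 µg/L = 0.0029 mg/L.
After input C: C = (9.848·0.0283 + 0.077·0.0029) / 9.925 = 0.0281 mg/L.

0.0281 mg/L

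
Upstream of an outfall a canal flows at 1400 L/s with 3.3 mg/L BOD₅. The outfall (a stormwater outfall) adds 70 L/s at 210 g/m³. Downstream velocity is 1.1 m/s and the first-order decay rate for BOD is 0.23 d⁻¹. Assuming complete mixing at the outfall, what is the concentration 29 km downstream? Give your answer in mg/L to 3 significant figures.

70 L/s = 0.07 m³/s.
1400 L/s = 1.4 m³/s.
After complete mixing, C₀ = (0.07·210 + 1.4·3.3) / 1.47 = 13.14 mg/L.
Travel time t = 2.9e+04 m / 1.1 m/s = 2.636e+04 s = 0.3051 d.
C = 13.14·exp(−0.23·0.3051) = 13.14·0.9322 = 12.25 mg/L.

12.3 mg/L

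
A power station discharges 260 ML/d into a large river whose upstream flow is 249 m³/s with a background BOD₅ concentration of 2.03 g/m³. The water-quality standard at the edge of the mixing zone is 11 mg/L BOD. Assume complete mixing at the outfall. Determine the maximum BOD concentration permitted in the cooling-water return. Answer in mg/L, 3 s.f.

753 mg/L

260 ML/d = 3.009 m³/s.
Mass balance: 11·252 = 3.009·Cₑ + 249·2.03.
Cₑ = (2772 − 505.5) / 3.009 = 753.2 mg/L.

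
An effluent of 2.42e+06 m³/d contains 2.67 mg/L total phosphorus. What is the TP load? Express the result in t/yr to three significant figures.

2.42e+06 m³/d = 28.01 m³/s.
Mass flux = Q·C = 28.01 m³/s × 2.67 g/m³ = 74.78 g/s.
= 74.78 g/s × 31.56 = 2360 t/yr.

2360 t/yr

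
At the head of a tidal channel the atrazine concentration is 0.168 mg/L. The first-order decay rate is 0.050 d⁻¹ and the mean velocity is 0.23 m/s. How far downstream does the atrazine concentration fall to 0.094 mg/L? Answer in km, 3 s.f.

From C = C₀·e^(−kt), t = ln(C₀/C)/k = ln(0.168/0.094)/0.050 = 0.5807/0.050 = 11.61 d.
Distance = v·t = 0.23 m/s × 1.003e+06 s = 2.308e+05 m = 230.8 km.

231 km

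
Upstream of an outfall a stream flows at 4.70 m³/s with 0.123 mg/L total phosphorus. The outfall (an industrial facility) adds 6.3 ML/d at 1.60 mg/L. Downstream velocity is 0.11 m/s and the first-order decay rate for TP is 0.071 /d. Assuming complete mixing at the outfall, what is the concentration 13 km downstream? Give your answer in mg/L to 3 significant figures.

6.3 ML/d = 0.07292 m³/s.
After complete mixing, C₀ = (0.07292·1.6 + 4.7·0.123) / 4.773 = 0.1456 mg/L.
Travel time t = 1.3e+04 m / 0.11 m/s = 1.182e+05 s = 1.368 d.
C = 0.1456·exp(−0.071·1.368) = 0.1456·0.9074 = 0.1321 mg/L.

0.132 mg/L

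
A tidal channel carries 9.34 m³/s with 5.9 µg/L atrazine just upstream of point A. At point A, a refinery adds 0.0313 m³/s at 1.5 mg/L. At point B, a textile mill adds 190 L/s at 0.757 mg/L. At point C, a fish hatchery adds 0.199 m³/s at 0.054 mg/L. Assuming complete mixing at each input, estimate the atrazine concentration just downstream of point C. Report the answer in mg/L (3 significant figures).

0.0263 mg/L

5.9 µg/L = 0.0059 mg/L.
After input A: C = (9.34·0.0059 + 0.0313·1.5) / 9.371 = 0.01089 mg/L.
190 L/s = 0.19 m³/s.
After input B: C = (9.371·0.01089 + 0.19·0.757) / 9.561 = 0.02572 mg/L.
After input C: C = (9.561·0.02572 + 0.199·0.054) / 9.76 = 0.02629 mg/L.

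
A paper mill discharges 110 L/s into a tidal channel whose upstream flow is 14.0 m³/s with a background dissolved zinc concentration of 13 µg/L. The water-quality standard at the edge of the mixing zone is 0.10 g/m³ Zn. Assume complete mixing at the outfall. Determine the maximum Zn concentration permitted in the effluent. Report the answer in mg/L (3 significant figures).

11.2 mg/L

110 L/s = 0.11 m³/s.
13 µg/L = 0.013 mg/L.
Mass balance: 0.1·14.11 = 0.11·Cₑ + 14·0.013.
Cₑ = (1.411 − 0.182) / 0.11 = 11.17 mg/L.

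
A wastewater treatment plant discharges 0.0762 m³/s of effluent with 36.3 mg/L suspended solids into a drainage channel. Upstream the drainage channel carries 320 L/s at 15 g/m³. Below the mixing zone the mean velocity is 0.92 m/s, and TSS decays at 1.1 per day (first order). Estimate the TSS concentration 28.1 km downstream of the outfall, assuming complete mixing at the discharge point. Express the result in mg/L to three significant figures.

12.9 mg/L

320 L/s = 0.32 m³/s.
After complete mixing, C₀ = (0.0762·36.3 + 0.32·15) / 0.3962 = 19.1 mg/L.
Travel time t = 2.81e+04 m / 0.92 m/s = 3.054e+04 s = 0.3535 d.
C = 19.1·exp(−1.1·0.3535) = 19.1·0.6778 = 12.94 mg/L.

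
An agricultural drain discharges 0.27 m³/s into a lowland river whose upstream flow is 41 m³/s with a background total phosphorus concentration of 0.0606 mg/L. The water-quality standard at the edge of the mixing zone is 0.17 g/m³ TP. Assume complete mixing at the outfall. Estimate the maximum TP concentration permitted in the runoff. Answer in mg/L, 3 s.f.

Mass balance: 0.17·41.27 = 0.27·Cₑ + 41·0.0606.
Cₑ = (7.016 − 2.485) / 0.27 = 16.78 mg/L.

16.8 mg/L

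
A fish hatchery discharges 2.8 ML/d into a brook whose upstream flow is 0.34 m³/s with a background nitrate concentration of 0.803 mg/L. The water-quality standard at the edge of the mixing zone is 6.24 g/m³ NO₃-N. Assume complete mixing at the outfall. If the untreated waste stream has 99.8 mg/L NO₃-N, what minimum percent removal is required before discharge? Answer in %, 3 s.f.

36.6 %

2.8 ML/d = 0.03241 m³/s.
Mass balance: 6.24·0.3724 = 0.03241·Cₑ + 0.34·0.803.
Cₑ = (2.324 − 0.273) / 0.03241 = 63.28 mg/L.
Required removal = 1 − 63.28/99.8 = 36.59 %.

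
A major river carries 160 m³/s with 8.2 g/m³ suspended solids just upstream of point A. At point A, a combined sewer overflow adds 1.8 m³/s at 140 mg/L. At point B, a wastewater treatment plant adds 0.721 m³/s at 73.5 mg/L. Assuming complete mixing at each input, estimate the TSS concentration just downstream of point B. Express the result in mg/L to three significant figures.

9.95 mg/L

After input A: C = (160·8.2 + 1.8·140) / 161.8 = 9.666 mg/L.
After input B: C = (161.8·9.666 + 0.721·73.5) / 162.5 = 9.949 mg/L.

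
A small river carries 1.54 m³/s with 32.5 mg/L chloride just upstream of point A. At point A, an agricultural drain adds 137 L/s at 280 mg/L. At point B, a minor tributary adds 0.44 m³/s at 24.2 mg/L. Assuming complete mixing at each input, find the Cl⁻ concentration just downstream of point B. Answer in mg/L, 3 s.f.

137 L/s = 0.137 m³/s.
After input A: C = (1.54·32.5 + 0.137·280) / 1.677 = 52.72 mg/L.
After input B: C = (1.677·52.72 + 0.44·24.2) / 2.117 = 46.79 mg/L.

46.8 mg/L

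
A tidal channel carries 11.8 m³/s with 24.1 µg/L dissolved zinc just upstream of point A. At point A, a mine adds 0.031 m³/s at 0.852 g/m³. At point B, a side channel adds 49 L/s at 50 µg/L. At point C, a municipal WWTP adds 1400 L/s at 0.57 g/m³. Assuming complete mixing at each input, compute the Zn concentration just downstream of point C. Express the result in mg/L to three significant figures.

24.1 µg/L = 0.0241 mg/L.
After input A: C = (11.8·0.0241 + 0.031·0.852) / 11.83 = 0.02627 mg/L.
49 L/s = 0.049 m³/s.
50 µg/L = 0.05 mg/L.
After input B: C = (11.83·0.02627 + 0.049·0.05) / 11.88 = 0.02637 mg/L.
1400 L/s = 1.4 m³/s.
After input C: C = (11.88·0.02637 + 1.4·0.57) / 13.28 = 0.08368 mg/L.

0.0837 mg/L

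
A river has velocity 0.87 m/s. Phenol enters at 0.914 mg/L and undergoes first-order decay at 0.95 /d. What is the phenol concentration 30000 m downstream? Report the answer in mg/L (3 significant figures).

Travel time t = 30000 m / 0.87 m/s = 3e+04/0.87 = 3.448e+04 s = 0.3991 d.
First-order decay: C = 0.914·exp(−0.95·0.3991) = 0.914·0.6844 = 0.6256 mg/L.

0.626 mg/L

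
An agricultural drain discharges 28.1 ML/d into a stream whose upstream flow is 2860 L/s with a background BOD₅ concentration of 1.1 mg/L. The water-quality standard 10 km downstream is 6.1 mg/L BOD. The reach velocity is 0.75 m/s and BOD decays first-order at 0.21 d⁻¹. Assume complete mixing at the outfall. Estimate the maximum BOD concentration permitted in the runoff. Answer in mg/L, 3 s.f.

52.0 mg/L

28.1 ML/d = 0.3252 m³/s.
2860 L/s = 2.86 m³/s.
Travel time to the compliance point: t = 1e+04/0.75 = 1.333e+04 s = 0.1543 d; decay factor exp(−0.21·0.1543) = 0.9681.
So the concentration just after mixing may be at most 6.1/0.9681 = 6.301 mg/L.
Mass balance: 6.301·3.185 = 0.3252·Cₑ + 2.86·1.1.
Cₑ = (20.07 − 3.146) / 0.3252 = 52.04 mg/L.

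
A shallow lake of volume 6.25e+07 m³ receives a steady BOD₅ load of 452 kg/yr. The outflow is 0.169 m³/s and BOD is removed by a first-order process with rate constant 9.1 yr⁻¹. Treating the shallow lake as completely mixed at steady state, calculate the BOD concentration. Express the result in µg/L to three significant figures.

Outflow Q = 0.169 m³/s × 3.156e+07 s/yr = 5.333e+06 m³/yr.
Steady-state CSTR mass balance: W = Q·C + k·V·C, so C = W/(Q + kV).
Q + kV = 5.333e+06 + 9.1·6.25e+07 = 5.741e+08 m³/yr.
C = 452/5.741e+08 = 7.873e-07 kg/m³ = 0.0007873 mg/L = 0.7873 µg/L.

0.787 µg/L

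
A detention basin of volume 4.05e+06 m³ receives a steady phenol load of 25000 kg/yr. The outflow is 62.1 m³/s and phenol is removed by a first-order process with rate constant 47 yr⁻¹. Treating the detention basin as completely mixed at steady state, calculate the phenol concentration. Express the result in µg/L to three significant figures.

Outflow Q = 62.1 m³/s × 3.156e+07 s/yr = 1.96e+09 m³/yr.
Steady-state CSTR mass balance: W = Q·C + k·V·C, so C = W/(Q + kV).
Q + kV = 1.96e+09 + 47·4.05e+06 = 2.15e+09 m³/yr.
C = 25000/2.15e+09 = 1.163e-05 kg/m³ = 0.01163 mg/L = 11.63 µg/L.

11.6 µg/L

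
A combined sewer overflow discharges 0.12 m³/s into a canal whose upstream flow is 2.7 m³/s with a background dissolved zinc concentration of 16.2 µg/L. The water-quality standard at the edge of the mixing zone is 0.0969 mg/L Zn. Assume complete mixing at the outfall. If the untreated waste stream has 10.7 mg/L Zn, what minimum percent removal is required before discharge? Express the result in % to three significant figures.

16.2 µg/L = 0.0162 mg/L.
Mass balance: 0.0969·2.82 = 0.12·Cₑ + 2.7·0.0162.
Cₑ = (0.2733 − 0.04374) / 0.12 = 1.913 mg/L.
Required removal = 1 − 1.913/10.7 = 82.12 %.

82.1 %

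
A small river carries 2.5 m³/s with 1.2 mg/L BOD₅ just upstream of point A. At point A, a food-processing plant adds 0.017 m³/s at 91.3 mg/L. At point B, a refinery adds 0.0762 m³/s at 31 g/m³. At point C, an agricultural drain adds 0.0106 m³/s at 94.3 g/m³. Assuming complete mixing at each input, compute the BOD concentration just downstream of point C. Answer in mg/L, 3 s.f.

After input A: C = (2.5·1.2 + 0.017·91.3) / 2.517 = 1.809 mg/L.
After input B: C = (2.517·1.809 + 0.0762·31) / 2.593 = 2.666 mg/L.
After input C: C = (2.593·2.666 + 0.0106·94.3) / 2.604 = 3.039 mg/L.

3.04 mg/L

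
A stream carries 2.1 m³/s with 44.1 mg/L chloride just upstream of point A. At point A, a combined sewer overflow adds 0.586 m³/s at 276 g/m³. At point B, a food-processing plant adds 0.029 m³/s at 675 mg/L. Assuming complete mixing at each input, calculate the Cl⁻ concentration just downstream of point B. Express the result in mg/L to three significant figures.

After input A: C = (2.1·44.1 + 0.586·276) / 2.686 = 94.69 mg/L.
After input B: C = (2.686·94.69 + 0.029·675) / 2.715 = 100.9 mg/L.

101 mg/L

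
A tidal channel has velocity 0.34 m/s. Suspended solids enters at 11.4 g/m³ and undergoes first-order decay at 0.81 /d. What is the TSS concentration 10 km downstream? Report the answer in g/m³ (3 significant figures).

8.65 g/m³

Travel time t = 10 km / 0.34 m/s = 1e+04/0.34 = 2.941e+04 s = 0.3404 d.
First-order decay: C = 11.4·exp(−0.81·0.3404) = 11.4·0.759 = 8.653 g/m³.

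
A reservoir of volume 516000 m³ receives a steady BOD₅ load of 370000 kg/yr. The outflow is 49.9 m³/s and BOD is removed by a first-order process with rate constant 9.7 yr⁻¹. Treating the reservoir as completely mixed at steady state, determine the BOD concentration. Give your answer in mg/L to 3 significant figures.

Outflow Q = 49.9 m³/s × 3.156e+07 s/yr = 1.575e+09 m³/yr.
Steady-state CSTR mass balance: W = Q·C + k·V·C, so C = W/(Q + kV).
Q + kV = 1.575e+09 + 9.7·516000 = 1.58e+09 m³/yr.
C = 370000/1.58e+09 = 0.0002342 kg/m³ = 0.2342 mg/L.

0.234 mg/L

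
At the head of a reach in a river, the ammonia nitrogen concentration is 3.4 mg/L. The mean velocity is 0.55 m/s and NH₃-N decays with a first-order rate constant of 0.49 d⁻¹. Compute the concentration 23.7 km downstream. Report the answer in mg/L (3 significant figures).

Travel time t = 23.7 km / 0.55 m/s = 2.37e+04/0.55 = 4.309e+04 s = 0.4987 d.
First-order decay: C = 3.4·exp(−0.49·0.4987) = 3.4·0.7832 = 2.663 mg/L.

2.66 mg/L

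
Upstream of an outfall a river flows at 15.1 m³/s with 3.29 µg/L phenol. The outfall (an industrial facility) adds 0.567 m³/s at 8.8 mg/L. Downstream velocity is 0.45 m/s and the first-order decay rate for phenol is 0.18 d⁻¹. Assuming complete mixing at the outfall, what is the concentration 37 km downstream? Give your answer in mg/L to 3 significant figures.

0.271 mg/L

3.29 µg/L = 0.00329 mg/L.
After complete mixing, C₀ = (0.567·8.8 + 15.1·0.00329) / 15.67 = 0.3216 mg/L.
Travel time t = 3.7e+04 m / 0.45 m/s = 8.222e+04 s = 0.9516 d.
C = 0.3216·exp(−0.18·0.9516) = 0.3216·0.8426 = 0.271 mg/L.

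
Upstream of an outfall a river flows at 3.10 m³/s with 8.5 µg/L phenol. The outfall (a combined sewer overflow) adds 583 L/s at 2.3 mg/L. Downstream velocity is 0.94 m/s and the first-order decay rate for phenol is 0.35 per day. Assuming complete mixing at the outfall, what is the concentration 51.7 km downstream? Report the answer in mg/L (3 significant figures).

0.297 mg/L

583 L/s = 0.583 m³/s.
8.5 µg/L = 0.0085 mg/L.
After complete mixing, C₀ = (0.583·2.3 + 3.1·0.0085) / 3.683 = 0.3712 mg/L.
Travel time t = 5.17e+04 m / 0.94 m/s = 5.5e+04 s = 0.6366 d.
C = 0.3712·exp(−0.35·0.6366) = 0.3712·0.8003 = 0.2971 mg/L.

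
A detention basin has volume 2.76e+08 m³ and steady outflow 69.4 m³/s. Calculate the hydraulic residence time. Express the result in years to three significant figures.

0.126 yr

Q = 69.4 m³/s × 3.156e+07 s/yr = 2.19e+09 m³/yr.
Hydraulic residence time τ = V/Q = 2.76e+08/2.19e+09 = 0.126 yr.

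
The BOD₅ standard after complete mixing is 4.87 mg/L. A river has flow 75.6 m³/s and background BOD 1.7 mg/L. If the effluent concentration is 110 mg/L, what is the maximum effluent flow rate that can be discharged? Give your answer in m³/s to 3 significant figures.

Mass balance at complete mixing: C_std·(Q_w + Q_r) = Q_w·C_e + Q_r·C_b.
Rearranging, Q_w = Q_r·(C_std − C_b)/(C_e − C_std) = 75.6·(4.87 − 1.7) / (110 − 4.87) = 2.28 m³/s.

2.28 m³/s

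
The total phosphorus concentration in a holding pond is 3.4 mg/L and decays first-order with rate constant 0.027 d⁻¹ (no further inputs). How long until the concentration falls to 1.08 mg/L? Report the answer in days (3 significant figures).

t = ln(C₀/C)/k = ln(3.4/1.08)/0.027 = 1.147/0.027 = 42.47 d.

42.5 d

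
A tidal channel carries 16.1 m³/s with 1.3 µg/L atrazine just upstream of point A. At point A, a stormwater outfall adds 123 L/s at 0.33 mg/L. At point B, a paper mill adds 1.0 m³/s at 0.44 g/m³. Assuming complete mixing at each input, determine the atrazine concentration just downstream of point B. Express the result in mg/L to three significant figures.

0.0291 mg/L

1.3 µg/L = 0.0013 mg/L.
123 L/s = 0.123 m³/s.
After input A: C = (16.1·0.0013 + 0.123·0.33) / 16.22 = 0.003792 mg/L.
After input B: C = (16.22·0.003792 + 1·0.44) / 17.22 = 0.02912 mg/L.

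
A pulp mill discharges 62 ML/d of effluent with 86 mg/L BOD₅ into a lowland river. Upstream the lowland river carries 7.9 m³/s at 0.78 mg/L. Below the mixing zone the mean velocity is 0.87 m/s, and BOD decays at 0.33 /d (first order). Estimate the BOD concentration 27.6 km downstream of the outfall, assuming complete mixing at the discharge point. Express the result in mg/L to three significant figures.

62 ML/d = 0.7176 m³/s.
After complete mixing, C₀ = (0.7176·86 + 7.9·0.78) / 8.618 = 7.876 mg/L.
Travel time t = 2.76e+04 m / 0.87 m/s = 3.172e+04 s = 0.3672 d.
C = 7.876·exp(−0.33·0.3672) = 7.876·0.8859 = 6.978 mg/L.

6.98 mg/L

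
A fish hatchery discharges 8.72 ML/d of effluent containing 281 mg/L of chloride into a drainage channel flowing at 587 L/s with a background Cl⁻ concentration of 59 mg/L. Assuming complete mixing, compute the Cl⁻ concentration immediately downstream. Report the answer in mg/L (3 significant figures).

8.72 ML/d = 0.1009 m³/s.
587 L/s = 0.587 m³/s.
Flow-weighted mixing gives C = (0.1009·281 + 0.587·59) / (0.1009 + 0.587) = 62.99/0.6879 = 91.57 mg/L.

91.6 mg/L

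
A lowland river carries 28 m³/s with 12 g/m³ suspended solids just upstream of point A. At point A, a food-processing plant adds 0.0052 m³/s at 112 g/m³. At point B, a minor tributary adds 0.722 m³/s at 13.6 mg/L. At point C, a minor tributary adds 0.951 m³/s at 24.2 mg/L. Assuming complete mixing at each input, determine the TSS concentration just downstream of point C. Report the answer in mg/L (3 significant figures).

12.4 mg/L

After input A: C = (28·12 + 0.0052·112) / 28.01 = 12.02 mg/L.
After input B: C = (28.01·12.02 + 0.722·13.6) / 28.73 = 12.06 mg/L.
After input C: C = (28.73·12.06 + 0.951·24.2) / 29.68 = 12.45 mg/L.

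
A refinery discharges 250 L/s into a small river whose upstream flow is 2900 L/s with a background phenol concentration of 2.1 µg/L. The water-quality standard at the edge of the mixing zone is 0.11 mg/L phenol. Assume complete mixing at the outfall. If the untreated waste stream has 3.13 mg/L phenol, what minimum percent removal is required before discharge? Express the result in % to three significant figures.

250 L/s = 0.25 m³/s.
2900 L/s = 2.9 m³/s.
2.1 µg/L = 0.0021 mg/L.
Mass balance: 0.11·3.15 = 0.25·Cₑ + 2.9·0.0021.
Cₑ = (0.3465 − 0.00609) / 0.25 = 1.362 mg/L.
Required removal = 1 − 1.362/3.13 = 56.5 %.

56.5 %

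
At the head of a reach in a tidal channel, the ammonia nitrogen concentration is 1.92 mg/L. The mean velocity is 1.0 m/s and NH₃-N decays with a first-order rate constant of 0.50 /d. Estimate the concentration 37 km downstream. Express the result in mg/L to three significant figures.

1.55 mg/L

Travel time t = 37 km / 1.0 m/s = 3.7e+04/1.0 = 3.7e+04 s = 0.4282 d.
First-order decay: C = 1.92·exp(−0.50·0.4282) = 1.92·0.8073 = 1.55 mg/L.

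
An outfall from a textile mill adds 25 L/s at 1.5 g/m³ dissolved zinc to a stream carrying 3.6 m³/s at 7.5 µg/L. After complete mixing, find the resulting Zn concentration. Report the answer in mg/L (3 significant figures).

0.0178 mg/L

25 L/s = 0.025 m³/s.
7.5 µg/L = 0.0075 mg/L.
Conservation of mass across the mixing zone: C = (0.025·1.5 + 3.6·0.0075) / (0.025 + 3.6) = 0.0645/3.625 = 0.01779 mg/L.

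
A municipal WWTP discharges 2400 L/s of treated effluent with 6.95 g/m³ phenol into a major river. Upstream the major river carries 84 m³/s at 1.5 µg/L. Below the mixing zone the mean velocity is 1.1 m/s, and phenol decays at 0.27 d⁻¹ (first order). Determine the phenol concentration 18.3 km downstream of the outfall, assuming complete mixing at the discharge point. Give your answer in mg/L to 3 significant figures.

0.185 mg/L

2400 L/s = 2.4 m³/s.
1.5 µg/L = 0.0015 mg/L.
After complete mixing, C₀ = (2.4·6.95 + 84·0.0015) / 86.4 = 0.1945 mg/L.
Travel time t = 1.83e+04 m / 1.1 m/s = 1.664e+04 s = 0.1926 d.
C = 0.1945·exp(−0.27·0.1926) = 0.1945·0.9493 = 0.1847 mg/L.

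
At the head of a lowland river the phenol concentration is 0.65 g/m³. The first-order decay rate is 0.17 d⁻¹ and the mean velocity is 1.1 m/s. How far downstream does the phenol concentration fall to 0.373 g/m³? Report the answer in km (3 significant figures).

310 km

From C = C₀·e^(−kt), t = ln(C₀/C)/k = ln(0.65/0.373)/0.17 = 0.5554/0.17 = 3.267 d.
Distance = v·t = 1.1 m/s × 2.823e+05 s = 3.105e+05 m = 310.5 km.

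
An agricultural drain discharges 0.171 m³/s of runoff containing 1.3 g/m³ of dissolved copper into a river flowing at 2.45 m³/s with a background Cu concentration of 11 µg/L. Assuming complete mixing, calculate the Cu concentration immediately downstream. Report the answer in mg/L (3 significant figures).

0.0951 mg/L

11 µg/L = 0.011 mg/L.
By mass balance at complete mixing, C = (0.171·1.3 + 2.45·0.011) / (0.171 + 2.45) = 0.2493/2.621 = 0.0951 mg/L.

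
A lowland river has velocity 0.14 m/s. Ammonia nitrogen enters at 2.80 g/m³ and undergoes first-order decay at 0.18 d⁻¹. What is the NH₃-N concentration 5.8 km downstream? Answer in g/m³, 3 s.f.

Travel time t = 5.8 km / 0.14 m/s = 5800/0.14 = 4.143e+04 s = 0.4795 d.
First-order decay: C = 2.80·exp(−0.18·0.4795) = 2.80·0.9173 = 2.568 g/m³.

2.57 g/m³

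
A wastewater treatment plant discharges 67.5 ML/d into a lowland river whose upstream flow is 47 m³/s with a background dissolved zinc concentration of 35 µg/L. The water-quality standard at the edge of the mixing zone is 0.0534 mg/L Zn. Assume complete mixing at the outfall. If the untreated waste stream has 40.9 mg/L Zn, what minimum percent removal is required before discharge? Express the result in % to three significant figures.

97.2 %

67.5 ML/d = 0.7812 m³/s.
35 µg/L = 0.035 mg/L.
Mass balance: 0.0534·47.78 = 0.7812·Cₑ + 47·0.035.
Cₑ = (2.552 − 1.645) / 0.7812 = 1.16 mg/L.
Required removal = 1 − 1.16/40.9 = 97.16 %.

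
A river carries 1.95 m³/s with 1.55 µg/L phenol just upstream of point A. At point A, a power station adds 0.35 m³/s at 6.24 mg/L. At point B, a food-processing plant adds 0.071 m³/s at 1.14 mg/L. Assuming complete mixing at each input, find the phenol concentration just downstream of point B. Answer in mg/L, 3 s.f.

0.957 mg/L

1.55 µg/L = 0.00155 mg/L.
After input A: C = (1.95·0.00155 + 0.35·6.24) / 2.3 = 0.9509 mg/L.
After input B: C = (2.3·0.9509 + 0.071·1.14) / 2.371 = 0.9565 mg/L.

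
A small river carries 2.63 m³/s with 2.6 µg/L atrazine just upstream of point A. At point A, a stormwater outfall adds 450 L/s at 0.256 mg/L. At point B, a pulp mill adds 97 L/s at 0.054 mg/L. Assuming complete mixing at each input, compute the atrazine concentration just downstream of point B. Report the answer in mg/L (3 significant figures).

2.6 µg/L = 0.0026 mg/L.
450 L/s = 0.45 m³/s.
After input A: C = (2.63·0.0026 + 0.45·0.256) / 3.08 = 0.03962 mg/L.
97 L/s = 0.097 m³/s.
After input B: C = (3.08·0.03962 + 0.097·0.054) / 3.177 = 0.04006 mg/L.

0.0401 mg/L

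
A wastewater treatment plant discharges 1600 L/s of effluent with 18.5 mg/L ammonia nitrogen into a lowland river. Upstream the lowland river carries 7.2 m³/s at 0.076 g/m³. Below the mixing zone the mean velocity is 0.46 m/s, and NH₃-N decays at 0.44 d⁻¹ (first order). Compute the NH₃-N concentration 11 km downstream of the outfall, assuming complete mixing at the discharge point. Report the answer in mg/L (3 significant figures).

3.03 mg/L

1600 L/s = 1.6 m³/s.
After complete mixing, C₀ = (1.6·18.5 + 7.2·0.076) / 8.8 = 3.426 mg/L.
Travel time t = 1.1e+04 m / 0.46 m/s = 2.391e+04 s = 0.2768 d.
C = 3.426·exp(−0.44·0.2768) = 3.426·0.8853 = 3.033 mg/L.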